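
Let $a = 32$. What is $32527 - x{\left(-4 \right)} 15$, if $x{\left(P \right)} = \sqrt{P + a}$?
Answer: $32527 - 30 \sqrt{7} \approx 32448.0$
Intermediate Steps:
$x{\left(P \right)} = \sqrt{32 + P}$ ($x{\left(P \right)} = \sqrt{P + 32} = \sqrt{32 + P}$)
$32527 - x{\left(-4 \right)} 15 = 32527 - \sqrt{32 - 4} \cdot 15 = 32527 - \sqrt{28} \cdot 15 = 32527 - 2 \sqrt{7} \cdot 15 = 32527 - 30 \sqrt{7}$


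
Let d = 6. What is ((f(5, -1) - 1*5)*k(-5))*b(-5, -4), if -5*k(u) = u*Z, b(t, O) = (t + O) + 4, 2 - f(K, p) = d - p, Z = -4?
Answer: -200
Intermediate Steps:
f(K, p) = -4 + p (f(K, p) = 2 - (6 - p) = 2 + (-6 + p) = -4 + p)
b(t, O) = 4 + O + t (b(t, O) = (O + t) + 4 = 4 + O + t)
k(u) = 4*u/5 (k(u) = -u*(-4)/5 = -(-4)*u/5 = 4*u/5)
((f(5, -1) - 1*5)*k(-5))*b(-5, -4) = (((-4 - 1) - 1*5)*((⅘)*(-5)))*(4 - 4 - 5) = ((-5 - 5)*(-4))*(-5) = -10*(-4)*(-5) = 40*(-5) = -200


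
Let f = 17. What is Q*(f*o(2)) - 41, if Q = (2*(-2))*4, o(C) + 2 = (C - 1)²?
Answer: 231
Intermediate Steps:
o(C) = -2 + (-1 + C)² (o(C) = -2 + (C - 1)² = -2 + (-1 + C)²)
Q = -16 (Q = -4*4 = -16)
Q*(f*o(2)) - 41 = -272*(-2 + (-1 + 2)²) - 41 = -272*(-2 + 1²) - 41 = -272*(-2 + 1) - 41 = -272*(-1) - 41 = -16*(-17) - 41 = 272 - 41 = 231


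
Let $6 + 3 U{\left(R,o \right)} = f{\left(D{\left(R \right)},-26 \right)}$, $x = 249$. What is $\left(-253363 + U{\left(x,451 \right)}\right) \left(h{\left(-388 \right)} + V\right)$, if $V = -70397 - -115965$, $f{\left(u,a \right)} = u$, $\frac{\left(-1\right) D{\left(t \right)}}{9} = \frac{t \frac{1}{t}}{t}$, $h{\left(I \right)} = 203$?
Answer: $- \frac{962531907216}{83} \approx -1.1597 \cdot 10^{10}$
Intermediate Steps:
$D{\left(t \right)} = - \frac{9}{t}$ ($D{\left(t \right)} = - 9 \frac{t \frac{1}{t}}{t} = - 9 \cdot 1 \frac{1}{t} = - \frac{9}{t}$)
$U{\left(R,o \right)} = -2 - \frac{3}{R}$ ($U{\left(R,o \right)} = -2 + \frac{\left(-9\right) \frac{1}{R}}{3} = -2 - \frac{3}{R}$)
$V = 45568$ ($V = -70397 + 115965 = 45568$)
$\left(-253363 + U{\left(x,451 \right)}\right) \left(h{\left(-388 \right)} + V\right) = \left(-253363 - \left(2 + \frac{3}{249}\right)\right) \left(203 + 45568\right) = \left(-253363 - \frac{167}{83}\right) 45771 = \left(- \frac{21029296}{83}\right) 45771 = - \frac{962531907216}{83}$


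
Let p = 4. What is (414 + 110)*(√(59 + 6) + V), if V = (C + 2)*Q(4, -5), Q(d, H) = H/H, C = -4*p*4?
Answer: -32488 + 524*√65 ≈ -28263.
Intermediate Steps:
C = -64 (C = -4*4*4 = -16*4 = -64)
Q(d, H) = 1
V = -62 (V = (-64 + 2)*1 = -62*1 = -62)
(414 + 110)*(√(59 + 6) + V) = (414 + 110)*(√(59 + 6) - 62) = 524*(√65 - 62) = 524*(-62 + √65) = -32488 + 524*√65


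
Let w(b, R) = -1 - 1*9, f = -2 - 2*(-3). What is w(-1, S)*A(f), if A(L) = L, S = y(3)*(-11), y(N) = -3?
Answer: -40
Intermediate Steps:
f = 4 (f = -2 + 6 = 4)
S = 33 (S = -3*(-11) = 33)
w(b, R) = -10 (w(b, R) = -1 - 9 = -10)
w(-1, S)*A(f) = -10*4 = -40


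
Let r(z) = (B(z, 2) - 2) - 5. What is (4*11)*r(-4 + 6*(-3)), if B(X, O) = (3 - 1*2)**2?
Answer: -264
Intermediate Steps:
B(X, O) = 1 (B(X, O) = (3 - 2)**2 = 1**2 = 1)
r(z) = -6 (r(z) = (1 - 2) - 5 = -1 - 5 = -6)
(4*11)*r(-4 + 6*(-3)) = (4*11)*(-6) = 44*(-6) = -264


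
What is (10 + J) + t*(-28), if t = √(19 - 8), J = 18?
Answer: 28 - 28*√11 ≈ -64.865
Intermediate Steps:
t = √11 ≈ 3.3166
(10 + J) + t*(-28) = (10 + 18) + √11*(-28) = 28 - 28*√11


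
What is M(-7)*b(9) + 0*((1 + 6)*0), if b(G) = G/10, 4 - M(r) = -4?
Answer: 36/5 ≈ 7.2000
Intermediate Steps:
M(r) = 8 (M(r) = 4 - 1*(-4) = 4 + 4 = 8)
b(G) = G/10 (b(G) = G*(1/10) = G/10)
M(-7)*b(9) + 0*((1 + 6)*0) = 8*((1/10)*9) + 0*((1 + 6)*0) = 8*(9/10) + 0*(7*0) = 36/5 + 0*0 = 36/5 + 0 = 36/5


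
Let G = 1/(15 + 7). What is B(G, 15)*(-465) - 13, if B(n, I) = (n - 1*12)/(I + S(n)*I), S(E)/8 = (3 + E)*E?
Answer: 83053/510 ≈ 162.85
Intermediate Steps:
S(E) = 8*E*(3 + E) (S(E) = 8*((3 + E)*E) = 8*(E*(3 + E)) = 8*E*(3 + E))
G = 1/22 ≈ 0.045455
B(n, I) = (-12 + n)/(I + 8*I*n*(3 + n)) (B(n, I) = (n - 1*12)/(I + (8*n*(3 + n))*I) = (n - 12)/(I + 8*I*n*(3 + n)) = (-12 + n)/(I + 8*I*n*(3 + n)))
B(G, 15)*(-465) - 13 = ((-12 + 1/22)/(15*(1 + 8*(1/22)*(3 + 1/22))))*(-465) - 13 = ((1/15)*(-263/22)/(1 + 8*(1/22)*(67/22)))*(-465) - 13 = ((1/15)*(-263/22)/(1 + 134/121))*(-465) - 13 = ((1/15)*(-263/22)/(255/121))*(-465) - 13 = ((1/15)*(121/255)*(-263/22))*(-465) - 13 = -2893/7650*(-465) - 13 = 89683/510 - 13 = 83053/510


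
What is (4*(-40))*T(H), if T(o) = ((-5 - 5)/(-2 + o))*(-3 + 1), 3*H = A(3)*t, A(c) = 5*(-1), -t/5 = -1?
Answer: 9600/31 ≈ 309.68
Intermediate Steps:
t = 5 (t = -5*(-1) = 5)
A(c) = -5
H = -25/3 (H = (-5*5)/3 = (1/3)*(-25) = -25/3 ≈ -8.3333)
T(o) = 20/(-2 + o) (T(o) = -10/(-2 + o)*(-2) = 20/(-2 + o))
(4*(-40))*T(H) = (4*(-40))*(20/(-2 - 25/3)) = -3200/(-31/3) = -3200*(-3)/31 = -160*(-60/31) = 9600/31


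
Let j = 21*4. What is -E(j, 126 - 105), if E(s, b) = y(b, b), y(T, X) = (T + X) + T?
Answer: -63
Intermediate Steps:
y(T, X) = X + 2*T
j = 84
E(s, b) = 3*b (E(s, b) = b + 2*b = 3*b)
-E(j, 126 - 105) = -3*(126 - 105) = -3*21 = -1*63 = -63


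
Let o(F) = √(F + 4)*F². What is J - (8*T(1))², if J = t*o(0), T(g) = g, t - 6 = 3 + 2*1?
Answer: -64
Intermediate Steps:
t = 11 (t = 6 + (3 + 2*1) = 6 + (3 + 2) = 6 + 5 = 11)
o(F) = F²*√(4 + F) (o(F) = √(4 + F)*F² = F²*√(4 + F))
J = 0 (J = 11*(0²*√(4 + 0)) = 11*(0*√4) = 11*(0*2) = 11*0 = 0)
J - (8*T(1))² = 0 - (8*1)² = 0 - 1*8² = 0 - 1*64 = 0 - 64 = -64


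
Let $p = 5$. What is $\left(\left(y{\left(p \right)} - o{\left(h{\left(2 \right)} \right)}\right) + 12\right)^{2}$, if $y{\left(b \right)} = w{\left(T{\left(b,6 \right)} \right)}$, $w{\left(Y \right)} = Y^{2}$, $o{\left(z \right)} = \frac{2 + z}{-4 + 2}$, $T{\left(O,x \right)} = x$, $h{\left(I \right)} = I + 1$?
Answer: $\frac{10201}{4} \approx 2550.3$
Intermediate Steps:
$h{\left(I \right)} = 1 + I$
$o{\left(z \right)} = -1 - \frac{z}{2}$ ($o{\left(z \right)} = \frac{2 + z}{-2} = \left(2 + z\right) \left(- \frac{1}{2}\right) = -1 - \frac{z}{2}$)
$y{\left(b \right)} = 36$ ($y{\left(b \right)} = 6^{2} = 36$)
$\left(\left(y{\left(p \right)} - o{\left(h{\left(2 \right)} \right)}\right) + 12\right)^{2} = \left(\left(36 - \left(-1 - \frac{1 + 2}{2}\right)\right) + 12\right)^{2} = \left(\left(36 - \left(-1 - \frac{3}{2}\right)\right) + 12\right)^{2} = \left(\left(36 - - \frac{5}{2}\right) + 12\right)^{2} = \left(\left(36 + \frac{5}{2}\right) + 12\right)^{2} = \left(\frac{77}{2} + 12\right)^{2} = \left(\frac{101}{2}\right)^{2} = \frac{10201}{4}$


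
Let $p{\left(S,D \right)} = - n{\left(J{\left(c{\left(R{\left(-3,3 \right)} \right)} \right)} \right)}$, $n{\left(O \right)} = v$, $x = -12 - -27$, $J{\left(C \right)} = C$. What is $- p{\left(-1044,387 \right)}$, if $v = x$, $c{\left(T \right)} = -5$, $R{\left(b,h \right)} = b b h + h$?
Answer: $15$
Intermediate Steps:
$R{\left(b,h \right)} = h + h b^{2}$ ($R{\left(b,h \right)} = b^{2} h + h = h b^{2} + h = h + h b^{2}$)
$x = 15$ ($x = -12 + 27 = 15$)
$v = 15$
$n{\left(O \right)} = 15$
$p{\left(S,D \right)} = -15$ ($p{\left(S,D \right)} = \left(-1\right) 15 = -15$)
$- p{\left(-1044,387 \right)} = \left(-1\right) \left(-15\right) = 15$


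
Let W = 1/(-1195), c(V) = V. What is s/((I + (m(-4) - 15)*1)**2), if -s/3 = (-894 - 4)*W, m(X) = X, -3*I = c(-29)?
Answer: -12123/468440 ≈ -0.025880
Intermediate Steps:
I = 29/3 (I = -1/3*(-29) = 29/3 ≈ 9.6667)
W = -1/1195 ≈ -0.00083682
s = -2694/1195 (s = -3*(-894 - 4)*(-1)/1195 = -(-2694)*(-1)/1195 = -3*898/1195 = -2694/1195 ≈ -2.2544)
s/((I + (m(-4) - 15)*1)**2) = -2694/(1195*(29/3 + (-4 - 15)*1)**2) = -2694/(1195*(29/3 - 19*1)**2) = -2694/(1195*(29/3 - 19)**2) = -2694/(1195*((-28/3)**2)) = -2694/(1195*784/9) = -2694/1195*9/784 = -12123/468440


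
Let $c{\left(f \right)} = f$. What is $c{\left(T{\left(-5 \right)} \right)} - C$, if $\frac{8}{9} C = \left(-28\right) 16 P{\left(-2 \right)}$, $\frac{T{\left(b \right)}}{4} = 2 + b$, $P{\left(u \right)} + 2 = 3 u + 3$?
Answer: $-2532$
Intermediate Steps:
$P{\left(u \right)} = 1 + 3 u$ ($P{\left(u \right)} = -2 + \left(3 u + 3\right) = -2 + \left(3 + 3 u\right) = 1 + 3 u$)
$T{\left(b \right)} = 8 + 4 b$ ($T{\left(b \right)} = 4 \left(2 + b\right) = 8 + 4 b$)
$C = 2520$ ($C = \frac{9 \left(-28\right) 16 \left(1 + 3 \left(-2\right)\right)}{8} = \frac{9 \left(- 448 \left(1 - 6\right)\right)}{8} = \frac{9 \left(\left(-448\right) \left(-5\right)\right)}{8} = \frac{9}{8} \cdot 2240 = 2520$)
$c{\left(T{\left(-5 \right)} \right)} - C = \left(8 + 4 \left(-5\right)\right) - 2520 = \left(8 - 20\right) - 2520 = -12 - 2520 = -2532$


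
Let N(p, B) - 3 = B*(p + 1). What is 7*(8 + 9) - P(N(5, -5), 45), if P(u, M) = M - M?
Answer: 119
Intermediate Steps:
N(p, B) = 3 + B*(1 + p) (N(p, B) = 3 + B*(p + 1) = 3 + B*(1 + p))
P(u, M) = 0
7*(8 + 9) - P(N(5, -5), 45) = 7*(8 + 9) - 1*0 = 7*17 + 0 = 119 + 0 = 119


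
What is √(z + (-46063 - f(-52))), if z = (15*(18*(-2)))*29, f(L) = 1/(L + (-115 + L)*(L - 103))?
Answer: 2*I*√10297616721645/25833 ≈ 248.44*I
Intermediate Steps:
f(L) = 1/(L + (-115 + L)*(-103 + L))
z = -15660 (z = (15*(-36))*29 = -540*29 = -15660)
√(z + (-46063 - f(-52))) = √(-15660 + (-46063 - 1/(11845 + (-52)² - 217*(-52)))) = √(-15660 + (-46063 - 1/(11845 + 2704 + 11284))) = √(-15660 + (-46063 - 1/25833)) = √(-15660 - 1189945480/25833) = √(-1594490260/25833) = 2*I*√10297616721645/25833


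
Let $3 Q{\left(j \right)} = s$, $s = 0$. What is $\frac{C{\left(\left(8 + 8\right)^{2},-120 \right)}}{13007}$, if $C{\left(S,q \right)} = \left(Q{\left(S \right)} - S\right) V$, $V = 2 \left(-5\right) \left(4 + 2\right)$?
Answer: $\frac{15360}{13007} \approx 1.1809$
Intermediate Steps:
$Q{\left(j \right)} = 0$ ($Q{\left(j \right)} = \frac{1}{3} \cdot 0 = 0$)
$V = -60$ ($V = \left(-10\right) 6 = -60$)
$C{\left(S,q \right)} = 60 S$ ($C{\left(S,q \right)} = \left(0 - S\right) \left(-60\right) = - S \left(-60\right) = 60 S$)
$\frac{C{\left(\left(8 + 8\right)^{2},-120 \right)}}{13007} = \frac{60 \left(8 + 8\right)^{2}}{13007} = 60 \cdot 16^{2} \cdot \frac{1}{13007} = 60 \cdot 256 \cdot \frac{1}{13007} = 15360 \cdot \frac{1}{13007} = \frac{15360}{13007}$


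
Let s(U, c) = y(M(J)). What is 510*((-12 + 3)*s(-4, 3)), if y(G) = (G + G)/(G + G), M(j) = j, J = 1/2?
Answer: -4590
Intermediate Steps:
J = ½ ≈ 0.50000
y(G) = 1 (y(G) = (2*G)/((2*G)) = (2*G)*(1/(2*G)) = 1)
s(U, c) = 1
510*((-12 + 3)*s(-4, 3)) = 510*((-12 + 3)*1) = 510*(-9*1) = 510*(-9) = -4590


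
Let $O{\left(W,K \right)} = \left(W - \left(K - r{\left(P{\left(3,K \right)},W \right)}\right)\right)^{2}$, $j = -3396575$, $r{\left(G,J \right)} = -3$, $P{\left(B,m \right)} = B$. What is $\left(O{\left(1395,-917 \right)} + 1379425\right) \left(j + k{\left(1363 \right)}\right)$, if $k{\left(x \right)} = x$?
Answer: $-22784948582072$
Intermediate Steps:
$O{\left(W,K \right)} = \left(-3 + W - K\right)^{2}$ ($O{\left(W,K \right)} = \left(W - \left(3 + K\right)\right)^{2} = \left(-3 + W - K\right)^{2}$)
$\left(O{\left(1395,-917 \right)} + 1379425\right) \left(j + k{\left(1363 \right)}\right) = \left(\left(3 - 917 - 1395\right)^{2} + 1379425\right) \left(-3396575 + 1363\right) = \left(\left(3 - 917 - 1395\right)^{2} + 1379425\right) \left(-3395212\right) = \left(\left(-2309\right)^{2} + 1379425\right) \left(-3395212\right) = \left(5331481 + 1379425\right) \left(-3395212\right) = 6710906 \left(-3395212\right) = -22784948582072$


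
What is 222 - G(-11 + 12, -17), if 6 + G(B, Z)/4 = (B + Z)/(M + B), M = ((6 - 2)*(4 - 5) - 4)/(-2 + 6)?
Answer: 182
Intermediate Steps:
M = -2 (M = (4*(-1) - 4)/4 = (-4 - 4)*(¼) = -8*¼ = -2)
G(B, Z) = -24 + 4*(B + Z)/(-2 + B) (G(B, Z) = -24 + 4*((B + Z)/(-2 + B)) = -24 + 4*(B + Z)/(-2 + B))
222 - G(-11 + 12, -17) = 222 - 4*(12 - 17 - 5*(-11 + 12))/(-2 + (-11 + 12)) = 222 - 4*(12 - 17 - 5*1)/(-2 + 1) = 222 - 4*(12 - 17 - 5)/(-1) = 222 - 4*(-1)*(-10) = 222 - 1*40 = 222 - 40 = 182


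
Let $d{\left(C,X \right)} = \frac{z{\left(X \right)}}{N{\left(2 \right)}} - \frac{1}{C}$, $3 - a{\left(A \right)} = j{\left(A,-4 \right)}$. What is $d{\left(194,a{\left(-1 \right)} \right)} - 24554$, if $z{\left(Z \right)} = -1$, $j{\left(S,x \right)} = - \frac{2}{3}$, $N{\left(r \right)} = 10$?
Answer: $- \frac{11908741}{485} \approx -24554.0$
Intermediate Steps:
$j{\left(S,x \right)} = - \frac{2}{3}$ ($j{\left(S,x \right)} = \left(-2\right) \frac{1}{3} = - \frac{2}{3}$)
$a{\left(A \right)} = \frac{11}{3}$ ($a{\left(A \right)} = 3 - - \frac{2}{3} = 3 + \frac{2}{3} = \frac{11}{3}$)
$d{\left(C,X \right)} = - \frac{1}{10} - \frac{1}{C}$
$d{\left(194,a{\left(-1 \right)} \right)} - 24554 = \frac{-10 - 194}{10 \cdot 194} - 24554 = \frac{1}{10} \cdot \frac{1}{194} \left(-10 - 194\right) - 24554 = \frac{1}{10} \cdot \frac{1}{194} \left(-204\right) - 24554 = - \frac{51}{485} - 24554 = - \frac{11908741}{485}$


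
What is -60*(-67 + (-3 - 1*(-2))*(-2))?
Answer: 3900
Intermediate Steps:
-60*(-67 + (-3 - 1*(-2))*(-2)) = -60*(-67 + (-3 + 2)*(-2)) = -60*(-67 - 1*(-2)) = -60*(-67 + 2) = -60*(-65) = 3900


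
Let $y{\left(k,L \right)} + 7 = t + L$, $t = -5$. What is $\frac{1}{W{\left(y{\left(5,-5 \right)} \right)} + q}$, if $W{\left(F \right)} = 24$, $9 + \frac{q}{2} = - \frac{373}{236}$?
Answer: $\frac{118}{335} \approx 0.35224$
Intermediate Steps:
$y{\left(k,L \right)} = -12 + L$ ($y{\left(k,L \right)} = -7 + \left(-5 + L\right) = -12 + L$)
$q = - \frac{2497}{118}$ ($q = -18 + 2 \left(- \frac{373}{236}\right) = -18 - \frac{373}{118} = - \frac{2497}{118} \approx -21.161$)
$\frac{1}{W{\left(y{\left(5,-5 \right)} \right)} + q} = \frac{1}{24 - \frac{2497}{118}} = \frac{1}{\frac{335}{118}} = \frac{118}{335}$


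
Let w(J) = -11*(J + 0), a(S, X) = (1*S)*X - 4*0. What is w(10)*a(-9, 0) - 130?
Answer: -130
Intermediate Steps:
a(S, X) = S*X (a(S, X) = S*X + 0 = S*X)
w(J) = -11*J
w(10)*a(-9, 0) - 130 = (-11*10)*(-9*0) - 130 = -110*0 - 130 = 0 - 130 = -130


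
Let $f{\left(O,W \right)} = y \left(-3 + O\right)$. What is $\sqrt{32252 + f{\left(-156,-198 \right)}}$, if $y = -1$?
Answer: $\sqrt{32411} \approx 180.03$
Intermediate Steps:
$f{\left(O,W \right)} = 3 - O$ ($f{\left(O,W \right)} = - (-3 + O) = 3 - O$)
$\sqrt{32252 + f{\left(-156,-198 \right)}} = \sqrt{32252 + \left(3 - -156\right)} = \sqrt{32252 + \left(3 + 156\right)} = \sqrt{32252 + 159} = \sqrt{32411}$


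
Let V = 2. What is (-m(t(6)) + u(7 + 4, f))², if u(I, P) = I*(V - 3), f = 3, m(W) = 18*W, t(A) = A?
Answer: 14161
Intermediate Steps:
u(I, P) = -I (u(I, P) = I*(2 - 3) = I*(-1) = -I)
(-m(t(6)) + u(7 + 4, f))² = (-18*6 - (7 + 4))² = (-1*108 - 1*11)² = (-108 - 11)² = (-119)² = 14161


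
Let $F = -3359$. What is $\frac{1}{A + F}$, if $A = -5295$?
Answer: $- \frac{1}{8654} \approx -0.00011555$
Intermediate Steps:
$\frac{1}{A + F} = \frac{1}{-5295 - 3359} = \frac{1}{-8654} = - \frac{1}{8654}$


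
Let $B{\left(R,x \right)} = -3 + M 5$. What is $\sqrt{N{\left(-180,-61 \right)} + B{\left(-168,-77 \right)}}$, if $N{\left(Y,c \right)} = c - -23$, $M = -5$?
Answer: $i \sqrt{66} \approx 8.124 i$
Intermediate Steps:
$B{\left(R,x \right)} = -28$ ($B{\left(R,x \right)} = -3 - 25 = -28$)
$N{\left(Y,c \right)} = 23 + c$ ($N{\left(Y,c \right)} = c + 23 = 23 + c$)
$\sqrt{N{\left(-180,-61 \right)} + B{\left(-168,-77 \right)}} = \sqrt{\left(23 - 61\right) - 28} = \sqrt{-38 - 28} = \sqrt{-66} = i \sqrt{66}$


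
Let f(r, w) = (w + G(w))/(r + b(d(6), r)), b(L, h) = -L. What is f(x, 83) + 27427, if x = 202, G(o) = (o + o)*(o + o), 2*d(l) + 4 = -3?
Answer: 3775925/137 ≈ 27562.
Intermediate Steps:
d(l) = -7/2 (d(l) = -2 + (1/2)*(-3) = -2 - 3/2 = -7/2)
G(o) = 4*o**2 (G(o) = (2*o)*(2*o) = 4*o**2)
f(r, w) = (w + 4*w**2)/(7/2 + r) (f(r, w) = (w + 4*w**2)/(r - 1*(-7/2)) = (w + 4*w**2)/(r + 7/2) = (w + 4*w**2)/(7/2 + r))
f(x, 83) + 27427 = 2*83*(1 + 4*83)/(7 + 2*202) + 27427 = 2*83*(1 + 332)/(7 + 404) + 27427 = 2*83*333/411 + 27427 = 2*83*(1/411)*333 + 27427 = 18426/137 + 27427 = 3775925/137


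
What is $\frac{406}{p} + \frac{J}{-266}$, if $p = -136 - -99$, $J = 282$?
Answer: $- \frac{59215}{4921} \approx -12.033$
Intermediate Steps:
$p = -37$ ($p = -136 + 99 = -37$)
$\frac{406}{p} + \frac{J}{-266} = \frac{406}{-37} + \frac{282}{-266} = 406 \left(- \frac{1}{37}\right) + 282 \left(- \frac{1}{266}\right) = - \frac{406}{37} - \frac{141}{133} = - \frac{59215}{4921}$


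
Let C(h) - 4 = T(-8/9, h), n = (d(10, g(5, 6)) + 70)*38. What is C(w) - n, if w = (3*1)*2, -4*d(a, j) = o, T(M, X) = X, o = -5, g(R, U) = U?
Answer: -5395/2 ≈ -2697.5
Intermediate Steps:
d(a, j) = 5/4 (d(a, j) = -1/4*(-5) = 5/4)
w = 6 (w = 3*2 = 6)
n = 5415/2 (n = (5/4 + 70)*38 = (285/4)*38 = 5415/2 ≈ 2707.5)
C(h) = 4 + h
C(w) - n = (4 + 6) - 1*5415/2 = 10 - 5415/2 = -5395/2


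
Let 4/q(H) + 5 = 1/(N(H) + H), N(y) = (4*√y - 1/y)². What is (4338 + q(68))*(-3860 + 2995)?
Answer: -2678961294615625509070/714070178763001 + 17406955520*√17/714070178763001 ≈ -3.7517e+6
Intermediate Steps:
N(y) = (-1/y + 4*√y)²
q(H) = 4/(-5 + 1/(H + (-1 + 4*H^(3/2))²/H²)) (q(H) = 4/(-5 + 1/((-1 + 4*H^(3/2))²/H² + H)) = 4/(-5 + 1/(H + (-1 + 4*H^(3/2))²/H²)))
(4338 + q(68))*(-3860 + 2995) = (4338 + 4*(-1 - 17*68³ + 8*68^(3/2))/(5 - 1*68² - 5440*√17 + 85*68³))*(-3860 + 2995) = (4338 + 4*(-1 - 17*314432 + 8*(136*√17))/(5 - 1*4624 - 5440*√17 + 85*314432))*(-865) = (4338 + 4*(-1 - 5345344 + 1088*√17)/(5 - 4624 - 5440*√17 + 26726720))*(-865) = (4338 + 4*(-5345345 + 1088*√17)/(26722101 - 5440*√17))*(-865) = -3752370 - 3460*(-5345345 + 1088*√17)/(26722101 - 5440*√17)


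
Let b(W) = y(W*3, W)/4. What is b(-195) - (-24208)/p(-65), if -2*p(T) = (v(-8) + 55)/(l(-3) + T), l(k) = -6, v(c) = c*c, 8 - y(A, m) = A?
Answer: 812983/28 ≈ 29035.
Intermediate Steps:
y(A, m) = 8 - A
v(c) = c²
b(W) = 2 - 3*W/4 (b(W) = (8 - W*3)/4 = (8 - 3*W)*(¼) = 2 - 3*W/4)
p(T) = -119/(2*(-6 + T)) (p(T) = -((-8)² + 55)/(2*(-6 + T)) = -(64 + 55)/(2*(-6 + T)) = -119/(2*(-6 + T)))
b(-195) - (-24208)/p(-65) = (2 - ¾*(-195)) - (-24208)/((-119/(-12 + 2*(-65)))) = (2 + 585/4) - (-24208)/((-119/(-12 - 130))) = 593/4 - (-24208)/((-119/(-142))) = 593/4 - (-24208)/((-119*(-1/142))) = 593/4 - (-24208)/119/142 = 593/4 - (-24208)*142/119 = 593/4 - 1*(-202208/7) = 593/4 + 202208/7 = 812983/28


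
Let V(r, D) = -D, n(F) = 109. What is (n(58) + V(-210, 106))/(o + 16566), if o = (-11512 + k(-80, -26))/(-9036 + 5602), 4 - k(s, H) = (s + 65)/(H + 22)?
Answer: 13736/75865541 ≈ 0.00018106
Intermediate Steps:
k(s, H) = 4 - (65 + s)/(22 + H) (k(s, H) = 4 - (s + 65)/(H + 22) = 4 - (65 + s)/(22 + H))
o = 46047/13736 (o = (-11512 + (23 - 1*(-80) + 4*(-26))/(22 - 26))/(-9036 + 5602) = (-11512 + (23 + 80 - 104)/(-4))/(-3434) = (-11512 - ¼*(-1))*(-1/3434) = (-11512 + ¼)*(-1/3434) = -46047/4*(-1/3434) = 46047/13736 ≈ 3.3523)
(n(58) + V(-210, 106))/(o + 16566) = (109 - 1*106)/(46047/13736 + 16566) = (109 - 106)/(227596623/13736) = 3*(13736/227596623) = 13736/75865541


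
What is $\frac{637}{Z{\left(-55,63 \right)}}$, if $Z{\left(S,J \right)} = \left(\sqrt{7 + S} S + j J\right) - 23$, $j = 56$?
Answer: $\frac{446537}{2486045} + \frac{28028 i \sqrt{3}}{2486045} \approx 0.17962 + 0.019527 i$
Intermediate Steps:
$Z{\left(S,J \right)} = -23 + 56 J + S \sqrt{7 + S}$ ($Z{\left(S,J \right)} = \left(\sqrt{7 + S} S + 56 J\right) - 23 = \left(S \sqrt{7 + S} + 56 J\right) - 23 = \left(56 J + S \sqrt{7 + S}\right) - 23 = -23 + 56 J + S \sqrt{7 + S}$)
$\frac{637}{Z{\left(-55,63 \right)}} = \frac{637}{-23 + 56 \cdot 63 - 55 \sqrt{7 - 55}} = \frac{637}{-23 + 3528 - 55 \sqrt{-48}} = \frac{637}{-23 + 3528 - 55 \cdot 4 i \sqrt{3}} = \frac{637}{-23 + 3528 - 220 i \sqrt{3}} = \frac{637}{3505 - 220 i \sqrt{3}}$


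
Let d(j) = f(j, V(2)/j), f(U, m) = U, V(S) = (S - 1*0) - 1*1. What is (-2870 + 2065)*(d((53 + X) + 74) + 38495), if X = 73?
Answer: -31149475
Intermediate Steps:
V(S) = -1 + S (V(S) = (S + 0) - 1 = S - 1 = -1 + S)
d(j) = j
(-2870 + 2065)*(d((53 + X) + 74) + 38495) = (-2870 + 2065)*(((53 + 73) + 74) + 38495) = -805*((126 + 74) + 38495) = -805*(200 + 38495) = -805*38695 = -31149475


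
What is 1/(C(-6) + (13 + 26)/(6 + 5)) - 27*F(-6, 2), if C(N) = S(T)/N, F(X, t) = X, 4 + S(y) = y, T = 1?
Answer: 14440/89 ≈ 162.25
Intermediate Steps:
S(y) = -4 + y
C(N) = -3/N (C(N) = (-4 + 1)/N = -3/N)
1/(C(-6) + (13 + 26)/(6 + 5)) - 27*F(-6, 2) = 1/(-3/(-6) + (13 + 26)/(6 + 5)) - 27*(-6) = 1/(-3*(-⅙) + 39/11) + 162 = 1/(½ + 39*(1/11)) + 162 = 1/(½ + 39/11) + 162 = 1/(89/22) + 162 = 22/89 + 162 = 14440/89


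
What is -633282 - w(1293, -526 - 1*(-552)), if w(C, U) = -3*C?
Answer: -629403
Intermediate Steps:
-633282 - w(1293, -526 - 1*(-552)) = -633282 - (-3)*1293 = -633282 - 1*(-3879) = -633282 + 3879 = -629403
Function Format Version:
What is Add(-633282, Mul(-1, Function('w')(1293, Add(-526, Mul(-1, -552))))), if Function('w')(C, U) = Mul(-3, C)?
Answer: -629403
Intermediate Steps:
Add(-633282, Mul(-1, Function('w')(1293, Add(-526, Mul(-1, -552))))) = Add(-633282, Mul(-1, Mul(-3, 1293))) = Add(-633282, Mul(-1, -3879)) = Add(-633282, 3879) = -629403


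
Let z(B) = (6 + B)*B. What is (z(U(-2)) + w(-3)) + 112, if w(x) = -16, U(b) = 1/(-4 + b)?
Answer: 3421/36 ≈ 95.028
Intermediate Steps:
z(B) = B*(6 + B)
(z(U(-2)) + w(-3)) + 112 = ((6 + 1/(-4 - 2))/(-4 - 2) - 16) + 112 = ((6 + 1/(-6))/(-6) - 16) + 112 = (-(6 - ⅙)/6 - 16) + 112 = (-⅙*35/6 - 16) + 112 = (-35/36 - 16) + 112 = -611/36 + 112 = 3421/36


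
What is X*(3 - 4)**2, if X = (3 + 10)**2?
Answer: 169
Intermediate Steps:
X = 169 (X = 13**2 = 169)
X*(3 - 4)**2 = 169*(3 - 4)**2 = 169*(-1)**2 = 169*1 = 169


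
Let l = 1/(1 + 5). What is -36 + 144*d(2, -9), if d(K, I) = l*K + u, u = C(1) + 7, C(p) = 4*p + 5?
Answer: 2316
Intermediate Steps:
C(p) = 5 + 4*p
u = 16 (u = (5 + 4*1) + 7 = (5 + 4) + 7 = 9 + 7 = 16)
l = ⅙ (l = 1/6 = ⅙ ≈ 0.16667)
d(K, I) = 16 + K/6 (d(K, I) = K/6 + 16 = 16 + K/6)
-36 + 144*d(2, -9) = -36 + 144*(16 + (⅙)*2) = -36 + 144*(16 + ⅓) = -36 + 144*(49/3) = -36 + 2352 = 2316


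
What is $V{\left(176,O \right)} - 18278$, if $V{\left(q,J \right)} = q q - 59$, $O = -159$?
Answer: $12639$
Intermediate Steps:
$V{\left(q,J \right)} = -59 + q^{2}$ ($V{\left(q,J \right)} = q^{2} - 59 = -59 + q^{2}$)
$V{\left(176,O \right)} - 18278 = \left(-59 + 176^{2}\right) - 18278 = \left(-59 + 30976\right) - 18278 = 30917 - 18278 = 12639$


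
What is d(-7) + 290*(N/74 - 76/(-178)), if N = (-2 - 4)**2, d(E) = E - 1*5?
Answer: 832804/3293 ≈ 252.90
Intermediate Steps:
d(E) = -5 + E (d(E) = E - 5 = -5 + E)
N = 36 (N = (-6)**2 = 36)
d(-7) + 290*(N/74 - 76/(-178)) = (-5 - 7) + 290*(36/74 - 76/(-178)) = -12 + 290*(36*(1/74) - 76*(-1/178)) = -12 + 290*(18/37 + 38/89) = -12 + 290*(3008/3293) = -12 + 872320/3293 = 832804/3293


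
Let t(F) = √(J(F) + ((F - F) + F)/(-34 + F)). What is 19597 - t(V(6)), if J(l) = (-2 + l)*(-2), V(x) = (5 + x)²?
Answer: 19597 - I*√1790895/87 ≈ 19597.0 - 15.382*I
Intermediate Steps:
J(l) = 4 - 2*l
t(F) = √(4 - 2*F + F/(-34 + F)) (t(F) = √((4 - 2*F) + ((F - F) + F)/(-34 + F)) = √((4 - 2*F) + (0 + F)/(-34 + F)) = √((4 - 2*F) + F/(-34 + F)) = √(4 - 2*F + F/(-34 + F)))
19597 - t(V(6)) = 19597 - √(((5 + 6)² - 2*(-34 + (5 + 6)²)*(-2 + (5 + 6)²))/(-34 + (5 + 6)²)) = 19597 - √((11² - 2*(-34 + 11²)*(-2 + 11²))/(-34 + 11²)) = 19597 - √((121 - 2*(-34 + 121)*(-2 + 121))/(-34 + 121)) = 19597 - √((121 - 2*87*119)/87) = 19597 - √((121 - 20706)/87) = 19597 - √((1/87)*(-20585)) = 19597 - √(-20585/87) = 19597 - I*√1790895/87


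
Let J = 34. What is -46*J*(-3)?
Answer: 4692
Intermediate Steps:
-46*J*(-3) = -46*34*(-3) = -1564*(-3) = 4692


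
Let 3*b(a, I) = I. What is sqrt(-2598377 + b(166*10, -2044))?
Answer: 5*I*sqrt(935661)/3 ≈ 1612.2*I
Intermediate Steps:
b(a, I) = I/3
sqrt(-2598377 + b(166*10, -2044)) = sqrt(-2598377 + (1/3)*(-2044)) = sqrt(-2598377 - 2044/3) = sqrt(-7797175/3) = 5*I*sqrt(935661)/3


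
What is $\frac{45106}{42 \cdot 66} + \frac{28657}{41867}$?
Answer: $\frac{140563579}{8289666} \approx 16.956$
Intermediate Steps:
$\frac{45106}{42 \cdot 66} + \frac{28657}{41867} = \frac{45106}{2772} + 28657 \cdot \frac{1}{41867} = 45106 \cdot \frac{1}{2772} + \frac{28657}{41867} = \frac{22553}{1386} + \frac{28657}{41867} = \frac{140563579}{8289666}$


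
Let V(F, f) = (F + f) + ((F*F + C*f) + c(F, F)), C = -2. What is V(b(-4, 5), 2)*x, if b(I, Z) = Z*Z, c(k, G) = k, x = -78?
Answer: -52494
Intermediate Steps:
b(I, Z) = Z²
V(F, f) = F² - f + 2*F (V(F, f) = (F + f) + ((F*F - 2*f) + F) = (F + f) + ((F² - 2*f) + F) = (F + f) + (F + F² - 2*f) = F² - f + 2*F)
V(b(-4, 5), 2)*x = ((5²)² - 1*2 + 2*5²)*(-78) = (25² - 2 + 2*25)*(-78) = (625 - 2 + 50)*(-78) = 673*(-78) = -52494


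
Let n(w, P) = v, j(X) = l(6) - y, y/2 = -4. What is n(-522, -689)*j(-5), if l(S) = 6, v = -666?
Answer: -9324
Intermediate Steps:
y = -8 (y = 2*(-4) = -8)
j(X) = 14 (j(X) = 6 - 1*(-8) = 6 + 8 = 14)
n(w, P) = -666
n(-522, -689)*j(-5) = -666*14 = -9324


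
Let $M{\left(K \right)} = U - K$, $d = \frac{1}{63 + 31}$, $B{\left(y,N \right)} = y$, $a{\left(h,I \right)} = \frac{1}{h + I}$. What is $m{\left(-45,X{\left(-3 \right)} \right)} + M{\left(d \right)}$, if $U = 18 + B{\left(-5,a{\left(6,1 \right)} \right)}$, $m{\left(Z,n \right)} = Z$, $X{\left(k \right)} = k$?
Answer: $- \frac{3009}{94} \approx -32.011$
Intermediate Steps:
$a{\left(h,I \right)} = \frac{1}{I + h}$
$d = \frac{1}{94} \approx 0.010638$
$U = 13$ ($U = 18 - 5 = 13$)
$M{\left(K \right)} = 13 - K$
$m{\left(-45,X{\left(-3 \right)} \right)} + M{\left(d \right)} = -45 + \left(13 - \frac{1}{94}\right) = -45 + \frac{1221}{94} = - \frac{3009}{94}$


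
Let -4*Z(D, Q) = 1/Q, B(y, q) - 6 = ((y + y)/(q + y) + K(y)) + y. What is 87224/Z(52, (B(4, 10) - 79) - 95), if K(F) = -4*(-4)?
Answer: 360060672/7 ≈ 5.1437e+7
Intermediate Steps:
K(F) = 16
B(y, q) = 22 + y + 2*y/(q + y) (B(y, q) = 6 + (((y + y)/(q + y) + 16) + y) = 6 + (((2*y)/(q + y) + 16) + y) = 6 + ((2*y/(q + y) + 16) + y) = 6 + ((16 + 2*y/(q + y)) + y) = 6 + (16 + y + 2*y/(q + y)) = 22 + y + 2*y/(q + y))
Z(D, Q) = -1/(4*Q)
87224/Z(52, (B(4, 10) - 79) - 95) = 87224/((-1/(4*(((4**2 + 22*10 + 24*4 + 10*4)/(10 + 4) - 79) - 95)))) = 87224/((-1/(4*(((16 + 220 + 96 + 40)/14 - 79) - 95)))) = 87224/((-1/(4*(((1/14)*372 - 79) - 95)))) = 87224/((-1/(4*((186/7 - 79) - 95)))) = 87224/((-1/(4*(-367/7 - 95)))) = 87224/((-1/(4*(-1032/7)))) = 87224/((-1/4*(-7/1032))) = 87224/(7/4128) = 87224*(4128/7) = 360060672/7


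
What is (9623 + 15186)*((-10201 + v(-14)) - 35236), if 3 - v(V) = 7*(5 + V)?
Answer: -1125609139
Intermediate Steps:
v(V) = -32 - 7*V (v(V) = 3 - 7*(5 + V) = 3 - (35 + 7*V) = 3 + (-35 - 7*V) = -32 - 7*V)
(9623 + 15186)*((-10201 + v(-14)) - 35236) = (9623 + 15186)*((-10201 + (-32 - 7*(-14))) - 35236) = 24809*((-10201 + (-32 + 98)) - 35236) = 24809*((-10201 + 66) - 35236) = 24809*(-10135 - 35236) = 24809*(-45371) = -1125609139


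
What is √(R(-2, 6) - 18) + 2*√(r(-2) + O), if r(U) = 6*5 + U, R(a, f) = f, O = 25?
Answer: 2*√53 + 2*I*√3 ≈ 14.56 + 3.4641*I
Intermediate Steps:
r(U) = 30 + U
√(R(-2, 6) - 18) + 2*√(r(-2) + O) = √(6 - 18) + 2*√((30 - 2) + 25) = √(-12) + 2*√(28 + 25) = 2*I*√3 + 2*√53 = 2*√53 + 2*I*√3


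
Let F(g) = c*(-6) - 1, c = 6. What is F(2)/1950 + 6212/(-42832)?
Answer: -1712273/10440300 ≈ -0.16401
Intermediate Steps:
F(g) = -37 (F(g) = 6*(-6) - 1 = -36 - 1 = -37)
F(2)/1950 + 6212/(-42832) = -37/1950 + 6212/(-42832) = -37*1/1950 + 6212*(-1/42832) = -37/1950 - 1553/10708 = -1712273/10440300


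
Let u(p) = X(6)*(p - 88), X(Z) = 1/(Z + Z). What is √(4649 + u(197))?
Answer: √167691/6 ≈ 68.250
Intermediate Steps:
X(Z) = 1/(2*Z)
u(p) = -22/3 + p/12 (u(p) = ((½)/6)*(p - 88) = ((½)*(⅙))*(-88 + p) = (-88 + p)/12 = -22/3 + p/12)
√(4649 + u(197)) = √(4649 + (-22/3 + (1/12)*197)) = √(4649 + (-22/3 + 197/12)) = √(4649 + 109/12) = √(55897/12) = √167691/6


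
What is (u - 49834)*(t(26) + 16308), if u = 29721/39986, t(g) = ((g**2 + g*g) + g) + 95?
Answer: -35431000313943/39986 ≈ -8.8609e+8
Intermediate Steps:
t(g) = 95 + g + 2*g**2 (t(g) = ((g**2 + g**2) + g) + 95 = (2*g**2 + g) + 95 = (g + 2*g**2) + 95 = 95 + g + 2*g**2)
u = 29721/39986 (u = 29721*(1/39986) = 29721/39986 ≈ 0.74329)
(u - 49834)*(t(26) + 16308) = (29721/39986 - 49834)*((95 + 26 + 2*26**2) + 16308) = -1992632603*((95 + 26 + 2*676) + 16308)/39986 = -1992632603*((95 + 26 + 1352) + 16308)/39986 = -1992632603*(1473 + 16308)/39986 = -1992632603/39986*17781 = -35431000313943/39986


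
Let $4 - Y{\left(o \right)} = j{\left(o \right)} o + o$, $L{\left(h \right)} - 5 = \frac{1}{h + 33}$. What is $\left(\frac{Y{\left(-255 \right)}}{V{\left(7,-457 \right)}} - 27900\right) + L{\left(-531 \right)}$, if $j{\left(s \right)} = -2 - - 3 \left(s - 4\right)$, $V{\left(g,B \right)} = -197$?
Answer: $- \frac{2637870839}{98106} \approx -26888.0$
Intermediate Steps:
$L{\left(h \right)} = 5 + \frac{1}{33 + h}$ ($L{\left(h \right)} = 5 + \frac{1}{h + 33} = 5 + \frac{1}{33 + h}$)
$j{\left(s \right)} = -14 + 3 s$ ($j{\left(s \right)} = -2 - - 3 \left(-4 + s\right) = -2 - \left(12 - 3 s\right) = -2 + \left(-12 + 3 s\right) = -14 + 3 s$)
$Y{\left(o \right)} = 4 - o - o \left(-14 + 3 o\right)$ ($Y{\left(o \right)} = 4 - \left(\left(-14 + 3 o\right) o + o\right) = 4 - \left(o \left(-14 + 3 o\right) + o\right) = 4 - \left(o + o \left(-14 + 3 o\right)\right) = 4 - o - o \left(-14 + 3 o\right)$)
$\left(\frac{Y{\left(-255 \right)}}{V{\left(7,-457 \right)}} - 27900\right) + L{\left(-531 \right)} = \left(\frac{4 - -255 - - 255 \left(-14 + 3 \left(-255\right)\right)}{-197} - 27900\right) + \frac{166 + 5 \left(-531\right)}{33 - 531} = \left(\left(4 + 255 - - 255 \left(-14 - 765\right)\right) \left(- \frac{1}{197}\right) - 27900\right) + \frac{166 - 2655}{-498} = \left(\left(4 + 255 - \left(-255\right) \left(-779\right)\right) \left(- \frac{1}{197}\right) - 27900\right) - - \frac{2489}{498} = \left(\left(4 + 255 - 198645\right) \left(- \frac{1}{197}\right) - 27900\right) + \frac{2489}{498} = \left(\left(-198386\right) \left(- \frac{1}{197}\right) - 27900\right) + \frac{2489}{498} = \left(\frac{198386}{197} - 27900\right) + \frac{2489}{498} = - \frac{5297914}{197} + \frac{2489}{498} = - \frac{2637870839}{98106}$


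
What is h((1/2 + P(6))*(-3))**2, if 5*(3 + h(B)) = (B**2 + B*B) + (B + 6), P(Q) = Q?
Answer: 535824/25 ≈ 21433.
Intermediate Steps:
h(B) = -9/5 + B/5 + 2*B**2/5 (h(B) = -3 + ((B**2 + B*B) + (B + 6))/5 = -3 + ((B**2 + B**2) + (6 + B))/5 = -3 + (2*B**2 + (6 + B))/5 = -3 + (6 + B + 2*B**2)/5 = -3 + (6/5 + B/5 + 2*B**2/5) = -9/5 + B/5 + 2*B**2/5)
h((1/2 + P(6))*(-3))**2 = (-9/5 + ((1/2 + 6)*(-3))/5 + 2*((1/2 + 6)*(-3))**2/5)**2 = (-9/5 + ((13/2)*(-3))/5 + 2*((13/2)*(-3))**2/5)**2 = (-9/5 + (1/5)*(-39/2) + 2*(-39/2)**2/5)**2 = (-9/5 - 39/10 + (2/5)*(1521/4))**2 = (-9/5 - 39/10 + 1521/10)**2 = (732/5)**2 = 535824/25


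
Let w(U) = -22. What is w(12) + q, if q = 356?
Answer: 334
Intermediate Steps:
w(12) + q = -22 + 356 = 334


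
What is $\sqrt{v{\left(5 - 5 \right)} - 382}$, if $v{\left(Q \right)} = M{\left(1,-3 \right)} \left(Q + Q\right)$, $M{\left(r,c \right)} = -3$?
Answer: $i \sqrt{382} \approx 19.545 i$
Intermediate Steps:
$v{\left(Q \right)} = - 6 Q$ ($v{\left(Q \right)} = - 3 \left(Q + Q\right) = - 3 \cdot 2 Q = - 6 Q$)
$\sqrt{v{\left(5 - 5 \right)} - 382} = \sqrt{- 6 \left(5 - 5\right) - 382} = \sqrt{\left(-6\right) 0 - 382} = \sqrt{0 - 382} = \sqrt{-382} = i \sqrt{382}$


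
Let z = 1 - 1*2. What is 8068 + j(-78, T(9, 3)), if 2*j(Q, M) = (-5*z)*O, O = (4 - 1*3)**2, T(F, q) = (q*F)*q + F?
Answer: 16141/2 ≈ 8070.5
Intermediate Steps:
T(F, q) = F + F*q**2 (T(F, q) = (F*q)*q + F = F*q**2 + F = F + F*q**2)
z = -1 (z = 1 - 2 = -1)
O = 1 (O = (4 - 3)**2 = 1**2 = 1)
j(Q, M) = 5/2 (j(Q, M) = (-5*(-1)*1)/2 = (5*1)/2 = (1/2)*5 = 5/2)
8068 + j(-78, T(9, 3)) = 8068 + 5/2 = 16141/2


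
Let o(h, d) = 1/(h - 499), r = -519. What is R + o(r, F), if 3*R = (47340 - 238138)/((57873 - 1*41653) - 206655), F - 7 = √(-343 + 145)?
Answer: 193661059/581588490 ≈ 0.33299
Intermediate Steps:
F = 7 + 3*I*√22 (F = 7 + √(-343 + 145) = 7 + √(-198) = 7 + 3*I*√22 ≈ 7.0 + 14.071*I)
o(h, d) = 1/(-499 + h)
R = 190798/571305 (R = ((47340 - 238138)/((57873 - 1*41653) - 206655))/3 = (-190798/((57873 - 41653) - 206655))/3 = (-190798/(16220 - 206655))/3 = (-190798/(-190435))/3 = (-190798*(-1/190435))/3 = (⅓)*(190798/190435) = 190798/571305 ≈ 0.33397)
R + o(r, F) = 190798/571305 + 1/(-499 - 519) = 190798/571305 + 1/(-1018) = 190798/571305 - 1/1018 = 193661059/581588490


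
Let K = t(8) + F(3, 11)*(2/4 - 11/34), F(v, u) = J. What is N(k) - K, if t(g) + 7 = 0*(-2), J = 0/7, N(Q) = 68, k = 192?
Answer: 75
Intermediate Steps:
J = 0 (J = 0*(⅐) = 0)
t(g) = -7 (t(g) = -7 + 0*(-2) = -7 + 0 = -7)
F(v, u) = 0
K = -7 (K = -7 + 0*(2/4 - 11/34) = -7 + 0*(2*(¼) - 11*1/34) = -7 + 0*(½ - 11/34) = -7 + 0*(3/17) = -7 + 0 = -7)
N(k) - K = 68 - 1*(-7) = 68 + 7 = 75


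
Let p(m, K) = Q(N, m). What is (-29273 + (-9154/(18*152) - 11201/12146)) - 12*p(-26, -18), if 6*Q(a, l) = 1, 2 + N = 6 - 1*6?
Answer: -243248176205/8307864 ≈ -29279.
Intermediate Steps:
N = -2 (N = -2 + (6 - 1*6) = -2 + (6 - 6) = -2 + 0 = -2)
Q(a, l) = 1/6 (Q(a, l) = (1/6)*1 = 1/6)
p(m, K) = 1/6
(-29273 + (-9154/(18*152) - 11201/12146)) - 12*p(-26, -18) = (-29273 + (-9154/(18*152) - 11201/12146)) - 12*1/6 = (-29273 + (-9154/2736 - 11201*1/12146)) - 2 = (-29273 + (-9154*1/2736 - 11201/12146)) - 2 = (-29273 + (-4577/1368 - 11201/12146)) - 2 = (-29273 - 35457605/8307864) - 2 = -243231560477/8307864 - 2 = -243248176205/8307864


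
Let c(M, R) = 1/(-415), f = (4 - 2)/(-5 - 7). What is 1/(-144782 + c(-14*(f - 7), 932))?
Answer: -415/60084531 ≈ -6.9069e-6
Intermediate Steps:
f = -⅙ (f = 2/(-12) = 2*(-1/12) = -⅙ ≈ -0.16667)
c(M, R) = -1/415
1/(-144782 + c(-14*(f - 7), 932)) = 1/(-144782 - 1/415) = 1/(-60084531/415) = -415/60084531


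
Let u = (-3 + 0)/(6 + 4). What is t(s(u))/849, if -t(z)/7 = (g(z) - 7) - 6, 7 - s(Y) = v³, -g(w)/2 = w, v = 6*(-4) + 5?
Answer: 96215/849 ≈ 113.33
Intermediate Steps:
v = -19 (v = -24 + 5 = -19)
u = -3/10 ≈ -0.30000
g(w) = -2*w
s(Y) = 6866 (s(Y) = 7 - 1*(-19)³ = 7 - 1*(-6859) = 7 + 6859 = 6866)
t(z) = 91 + 14*z (t(z) = -7*((-2*z - 7) - 6) = -7*((-7 - 2*z) - 6) = -7*(-13 - 2*z) = 91 + 14*z)
t(s(u))/849 = (91 + 14*6866)/849 = (91 + 96124)*(1/849) = 96215*(1/849) = 96215/849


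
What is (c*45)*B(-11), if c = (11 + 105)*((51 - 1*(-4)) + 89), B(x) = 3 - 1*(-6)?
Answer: 6765120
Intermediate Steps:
B(x) = 9 (B(x) = 3 + 6 = 9)
c = 16704 (c = 116*((51 + 4) + 89) = 116*(55 + 89) = 116*144 = 16704)
(c*45)*B(-11) = (16704*45)*9 = 751680*9 = 6765120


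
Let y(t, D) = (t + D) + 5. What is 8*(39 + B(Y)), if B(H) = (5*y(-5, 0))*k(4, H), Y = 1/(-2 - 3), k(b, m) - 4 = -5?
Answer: 312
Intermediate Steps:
k(b, m) = -1 (k(b, m) = 4 - 5 = -1)
Y = -⅕ (Y = 1/(-5) = -⅕ ≈ -0.20000)
y(t, D) = 5 + D + t (y(t, D) = (D + t) + 5 = 5 + D + t)
B(H) = 0 (B(H) = (5*(5 + 0 - 5))*(-1) = (5*0)*(-1) = 0*(-1) = 0)
8*(39 + B(Y)) = 8*(39 + 0) = 8*39 = 312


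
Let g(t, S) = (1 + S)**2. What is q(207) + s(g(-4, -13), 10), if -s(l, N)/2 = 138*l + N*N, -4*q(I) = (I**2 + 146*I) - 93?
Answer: -116377/2 ≈ -58189.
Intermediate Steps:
q(I) = 93/4 - 73*I/2 - I**2/4 (q(I) = -((I**2 + 146*I) - 93)/4 = -(-93 + I**2 + 146*I)/4 = 93/4 - 73*I/2 - I**2/4)
s(l, N) = -276*l - 2*N**2 (s(l, N) = -2*(138*l + N*N) = -2*(138*l + N**2) = -2*(N**2 + 138*l) = -276*l - 2*N**2)
q(207) + s(g(-4, -13), 10) = (93/4 - 73/2*207 - 1/4*207**2) + (-276*(1 - 13)**2 - 2*10**2) = (93/4 - 15111/2 - 1/4*42849) + (-276*(-12)**2 - 2*100) = (93/4 - 15111/2 - 42849/4) + (-276*144 - 200) = -36489/2 + (-39744 - 200) = -36489/2 - 39944 = -116377/2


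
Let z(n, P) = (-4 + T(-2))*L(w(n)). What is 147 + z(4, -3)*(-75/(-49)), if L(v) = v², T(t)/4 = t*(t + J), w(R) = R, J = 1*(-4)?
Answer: 60003/49 ≈ 1224.6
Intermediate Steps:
J = -4
T(t) = 4*t*(-4 + t) (T(t) = 4*(t*(t - 4)) = 4*(t*(-4 + t)) = 4*t*(-4 + t))
z(n, P) = 44*n² (z(n, P) = (-4 + 4*(-2)*(-4 - 2))*n² = (-4 + 4*(-2)*(-6))*n² = (-4 + 48)*n² = 44*n²)
147 + z(4, -3)*(-75/(-49)) = 147 + (44*4²)*(-75/(-49)) = 147 + (44*16)*(-75*(-1/49)) = 147 + 704*(75/49) = 147 + 52800/49 = 60003/49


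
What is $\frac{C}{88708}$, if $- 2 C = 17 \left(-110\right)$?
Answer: $\frac{935}{88708} \approx 0.01054$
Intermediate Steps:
$C = 935$ ($C = - \frac{17 \left(-110\right)}{2} = \left(- \frac{1}{2}\right) \left(-1870\right) = 935$)
$\frac{C}{88708} = \frac{935}{88708}$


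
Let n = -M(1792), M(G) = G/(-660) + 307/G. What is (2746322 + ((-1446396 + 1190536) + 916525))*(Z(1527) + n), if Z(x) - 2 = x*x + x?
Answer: 2350475144506398187/295680 ≈ 7.9494e+12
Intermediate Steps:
M(G) = 307/G - G/660 (M(G) = G*(-1/660) + 307/G = -G/660 + 307/G = 307/G - G/660)
n = 752161/295680 (n = -(307/1792 - 1/660*1792) = -(307*(1/1792) - 448/165) = -(307/1792 - 448/165) = -1*(-752161/295680) = 752161/295680 ≈ 2.5438)
Z(x) = 2 + x + x² (Z(x) = 2 + (x*x + x) = 2 + (x² + x) = 2 + (x + x²) = 2 + x + x²)
(2746322 + ((-1446396 + 1190536) + 916525))*(Z(1527) + n) = (2746322 + ((-1446396 + 1190536) + 916525))*((2 + 1527 + 1527²) + 752161/295680) = (2746322 + (-255860 + 916525))*((2 + 1527 + 2331729) + 752161/295680) = (2746322 + 660665)*(2333258 + 752161/295680) = 3406987*(689898477601/295680) = 2350475144506398187/295680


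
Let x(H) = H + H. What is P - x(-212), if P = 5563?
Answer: 5987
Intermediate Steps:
x(H) = 2*H
P - x(-212) = 5563 - 2*(-212) = 5563 - 1*(-424) = 5563 + 424 = 5987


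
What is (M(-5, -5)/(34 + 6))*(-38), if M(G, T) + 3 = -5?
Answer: 38/5 ≈ 7.6000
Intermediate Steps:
M(G, T) = -8 (M(G, T) = -3 - 5 = -8)
(M(-5, -5)/(34 + 6))*(-38) = -8/(34 + 6)*(-38) = -8/40*(-38) = -8*1/40*(-38) = -1/5*(-38) = 38/5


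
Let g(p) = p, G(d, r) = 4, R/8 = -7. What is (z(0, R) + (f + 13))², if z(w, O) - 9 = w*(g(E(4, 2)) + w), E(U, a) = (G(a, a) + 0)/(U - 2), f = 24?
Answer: 2116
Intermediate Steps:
R = -56 (R = 8*(-7) = -56)
E(U, a) = 4/(-2 + U) (E(U, a) = (4 + 0)/(U - 2) = 4/(-2 + U))
z(w, O) = 9 + w*(2 + w) (z(w, O) = 9 + w*(4/(-2 + 4) + w) = 9 + w*(4/2 + w) = 9 + w*(4*(½) + w) = 9 + w*(2 + w))
(z(0, R) + (f + 13))² = ((9 + 0² + 2*0) + (24 + 13))² = ((9 + 0 + 0) + 37)² = (9 + 37)² = 46² = 2116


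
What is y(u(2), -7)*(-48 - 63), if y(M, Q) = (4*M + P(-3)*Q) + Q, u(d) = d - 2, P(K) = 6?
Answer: 5439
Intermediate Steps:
u(d) = -2 + d
y(M, Q) = 4*M + 7*Q (y(M, Q) = (4*M + 6*Q) + Q = 4*M + 7*Q)
y(u(2), -7)*(-48 - 63) = (4*(-2 + 2) + 7*(-7))*(-48 - 63) = (4*0 - 49)*(-111) = (0 - 49)*(-111) = -49*(-111) = 5439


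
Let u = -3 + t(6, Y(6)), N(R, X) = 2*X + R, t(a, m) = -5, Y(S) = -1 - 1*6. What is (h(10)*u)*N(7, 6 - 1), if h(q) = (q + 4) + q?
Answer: -3264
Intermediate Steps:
Y(S) = -7 (Y(S) = -1 - 6 = -7)
h(q) = 4 + 2*q (h(q) = (4 + q) + q = 4 + 2*q)
N(R, X) = R + 2*X
u = -8 (u = -3 - 5 = -8)
(h(10)*u)*N(7, 6 - 1) = ((4 + 2*10)*(-8))*(7 + 2*(6 - 1)) = ((4 + 20)*(-8))*(7 + 2*5) = (24*(-8))*(7 + 10) = -192*17 = -3264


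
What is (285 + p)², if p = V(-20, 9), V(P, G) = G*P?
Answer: 11025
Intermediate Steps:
p = -180 (p = 9*(-20) = -180)
(285 + p)² = (285 - 180)² = 105² = 11025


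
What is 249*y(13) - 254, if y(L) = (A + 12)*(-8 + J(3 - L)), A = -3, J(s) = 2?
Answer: -13700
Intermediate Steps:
y(L) = -54 (y(L) = (-3 + 12)*(-8 + 2) = 9*(-6) = -54)
249*y(13) - 254 = 249*(-54) - 254 = -13446 - 254 = -13700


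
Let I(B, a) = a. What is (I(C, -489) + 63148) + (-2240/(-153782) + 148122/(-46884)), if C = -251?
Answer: 37645284046129/600826274 ≈ 62656.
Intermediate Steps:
(I(C, -489) + 63148) + (-2240/(-153782) + 148122/(-46884)) = (-489 + 63148) + (-2240/(-153782) + 148122/(-46884)) = 62659 + (-2240*(-1/153782) + 148122*(-1/46884)) = 62659 + (1120/76891 - 24687/7814) = 62659 - 1889456437/600826274 = 37645284046129/600826274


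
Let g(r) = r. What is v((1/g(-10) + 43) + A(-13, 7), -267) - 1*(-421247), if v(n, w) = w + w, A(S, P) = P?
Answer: 420713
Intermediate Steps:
v(n, w) = 2*w
v((1/g(-10) + 43) + A(-13, 7), -267) - 1*(-421247) = 2*(-267) - 1*(-421247) = -534 + 421247 = 420713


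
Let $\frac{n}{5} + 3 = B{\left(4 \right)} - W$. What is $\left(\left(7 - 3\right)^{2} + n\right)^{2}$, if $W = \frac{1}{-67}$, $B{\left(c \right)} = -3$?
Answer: $\frac{870489}{4489} \approx 193.92$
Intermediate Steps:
$W = - \frac{1}{67} \approx -0.014925$
$n = - \frac{2005}{67}$ ($n = -15 + 5 \left(-3 - - \frac{1}{67}\right) = -15 + 5 \left(-3 + \frac{1}{67}\right) = -15 + 5 \left(- \frac{200}{67}\right) = -15 - \frac{1000}{67} = - \frac{2005}{67} \approx -29.925$)
$\left(\left(7 - 3\right)^{2} + n\right)^{2} = \left(\left(7 - 3\right)^{2} - \frac{2005}{67}\right)^{2} = \left(4^{2} - \frac{2005}{67}\right)^{2} = \left(16 - \frac{2005}{67}\right)^{2} = \left(- \frac{933}{67}\right)^{2} = \frac{870489}{4489}$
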